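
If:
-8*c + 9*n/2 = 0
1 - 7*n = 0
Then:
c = 9/112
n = 1/7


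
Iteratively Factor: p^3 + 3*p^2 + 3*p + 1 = (p + 1)*(p^2 + 2*p + 1) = (p + 1)^2*(p + 1)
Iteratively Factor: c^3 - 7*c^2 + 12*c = (c - 3)*(c^2 - 4*c) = (c - 4)*(c - 3)*(c)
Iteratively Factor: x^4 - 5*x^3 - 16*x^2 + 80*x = (x - 4)*(x^3 - x^2 - 20*x) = (x - 5)*(x - 4)*(x^2 + 4*x) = (x - 5)*(x - 4)*(x + 4)*(x)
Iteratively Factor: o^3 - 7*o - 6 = (o - 3)*(o^2 + 3*o + 2) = (o - 3)*(o + 1)*(o + 2)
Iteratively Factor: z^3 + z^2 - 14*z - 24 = (z + 3)*(z^2 - 2*z - 8) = (z + 2)*(z + 3)*(z - 4)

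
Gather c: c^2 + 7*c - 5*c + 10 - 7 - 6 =c^2 + 2*c - 3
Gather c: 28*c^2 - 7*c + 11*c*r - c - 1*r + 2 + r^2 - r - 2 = 28*c^2 + c*(11*r - 8) + r^2 - 2*r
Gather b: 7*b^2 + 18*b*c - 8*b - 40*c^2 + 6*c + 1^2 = 7*b^2 + b*(18*c - 8) - 40*c^2 + 6*c + 1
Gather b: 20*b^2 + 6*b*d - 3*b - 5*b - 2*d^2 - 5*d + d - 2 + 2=20*b^2 + b*(6*d - 8) - 2*d^2 - 4*d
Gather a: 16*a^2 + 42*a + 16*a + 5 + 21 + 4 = 16*a^2 + 58*a + 30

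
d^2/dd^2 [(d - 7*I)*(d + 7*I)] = 2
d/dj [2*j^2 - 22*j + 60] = 4*j - 22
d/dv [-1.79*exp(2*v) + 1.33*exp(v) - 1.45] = (1.33 - 3.58*exp(v))*exp(v)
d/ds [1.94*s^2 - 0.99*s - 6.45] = 3.88*s - 0.99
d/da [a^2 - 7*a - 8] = 2*a - 7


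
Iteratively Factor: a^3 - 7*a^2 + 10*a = (a - 5)*(a^2 - 2*a) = a*(a - 5)*(a - 2)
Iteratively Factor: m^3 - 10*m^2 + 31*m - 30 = (m - 3)*(m^2 - 7*m + 10) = (m - 3)*(m - 2)*(m - 5)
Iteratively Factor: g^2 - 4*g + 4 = (g - 2)*(g - 2)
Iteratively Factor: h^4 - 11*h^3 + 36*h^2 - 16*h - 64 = (h - 4)*(h^3 - 7*h^2 + 8*h + 16) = (h - 4)^2*(h^2 - 3*h - 4) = (h - 4)^2*(h + 1)*(h - 4)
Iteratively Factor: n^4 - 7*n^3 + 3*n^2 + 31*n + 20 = (n + 1)*(n^3 - 8*n^2 + 11*n + 20) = (n + 1)^2*(n^2 - 9*n + 20) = (n - 4)*(n + 1)^2*(n - 5)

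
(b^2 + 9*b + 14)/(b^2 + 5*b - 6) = (b^2 + 9*b + 14)/(b^2 + 5*b - 6)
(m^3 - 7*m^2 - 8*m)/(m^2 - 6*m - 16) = m*(m + 1)/(m + 2)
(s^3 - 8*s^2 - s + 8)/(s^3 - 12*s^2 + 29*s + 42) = (s^2 - 9*s + 8)/(s^2 - 13*s + 42)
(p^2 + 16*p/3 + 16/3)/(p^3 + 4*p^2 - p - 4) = (p + 4/3)/(p^2 - 1)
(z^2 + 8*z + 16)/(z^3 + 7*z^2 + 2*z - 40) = (z + 4)/(z^2 + 3*z - 10)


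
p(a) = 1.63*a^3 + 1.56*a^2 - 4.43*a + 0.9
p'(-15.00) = 1049.02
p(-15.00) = -5082.90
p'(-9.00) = 363.58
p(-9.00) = -1021.14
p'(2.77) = 41.73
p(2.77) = 35.24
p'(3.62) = 70.94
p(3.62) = 82.63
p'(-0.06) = -4.60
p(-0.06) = 1.17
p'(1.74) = 15.80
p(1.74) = 6.50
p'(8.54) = 378.85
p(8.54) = 1092.06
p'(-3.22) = 36.23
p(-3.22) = -23.08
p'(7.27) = 276.70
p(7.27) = 677.46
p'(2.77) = 41.73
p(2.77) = 35.24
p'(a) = 4.89*a^2 + 3.12*a - 4.43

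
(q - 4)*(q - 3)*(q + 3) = q^3 - 4*q^2 - 9*q + 36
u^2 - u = u*(u - 1)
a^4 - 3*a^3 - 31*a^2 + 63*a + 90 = (a - 6)*(a - 3)*(a + 1)*(a + 5)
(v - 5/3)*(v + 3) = v^2 + 4*v/3 - 5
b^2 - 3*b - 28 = (b - 7)*(b + 4)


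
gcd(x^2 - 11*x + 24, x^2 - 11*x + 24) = x^2 - 11*x + 24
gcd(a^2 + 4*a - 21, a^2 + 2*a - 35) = a + 7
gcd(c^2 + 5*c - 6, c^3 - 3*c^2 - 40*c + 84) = c + 6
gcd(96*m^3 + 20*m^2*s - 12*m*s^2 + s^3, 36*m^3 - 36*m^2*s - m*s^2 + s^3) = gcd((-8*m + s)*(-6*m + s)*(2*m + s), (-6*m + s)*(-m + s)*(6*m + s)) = -6*m + s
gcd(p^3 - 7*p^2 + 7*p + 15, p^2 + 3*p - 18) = p - 3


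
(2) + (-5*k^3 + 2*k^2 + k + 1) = -5*k^3 + 2*k^2 + k + 3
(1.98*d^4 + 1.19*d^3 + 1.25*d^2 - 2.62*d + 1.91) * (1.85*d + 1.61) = 3.663*d^5 + 5.3893*d^4 + 4.2284*d^3 - 2.8345*d^2 - 0.6847*d + 3.0751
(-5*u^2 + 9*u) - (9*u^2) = -14*u^2 + 9*u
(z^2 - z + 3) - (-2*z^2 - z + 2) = 3*z^2 + 1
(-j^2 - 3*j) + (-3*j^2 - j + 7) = -4*j^2 - 4*j + 7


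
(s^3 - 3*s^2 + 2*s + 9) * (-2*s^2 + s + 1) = -2*s^5 + 7*s^4 - 6*s^3 - 19*s^2 + 11*s + 9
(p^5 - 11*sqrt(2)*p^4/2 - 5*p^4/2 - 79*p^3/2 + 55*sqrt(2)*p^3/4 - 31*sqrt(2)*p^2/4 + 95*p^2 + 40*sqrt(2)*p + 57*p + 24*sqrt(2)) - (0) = p^5 - 11*sqrt(2)*p^4/2 - 5*p^4/2 - 79*p^3/2 + 55*sqrt(2)*p^3/4 - 31*sqrt(2)*p^2/4 + 95*p^2 + 40*sqrt(2)*p + 57*p + 24*sqrt(2)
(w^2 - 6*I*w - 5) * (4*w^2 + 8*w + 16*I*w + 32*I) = 4*w^4 + 8*w^3 - 8*I*w^3 + 76*w^2 - 16*I*w^2 + 152*w - 80*I*w - 160*I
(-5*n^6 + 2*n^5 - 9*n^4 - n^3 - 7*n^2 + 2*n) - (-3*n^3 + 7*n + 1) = -5*n^6 + 2*n^5 - 9*n^4 + 2*n^3 - 7*n^2 - 5*n - 1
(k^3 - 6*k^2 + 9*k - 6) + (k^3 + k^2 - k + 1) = 2*k^3 - 5*k^2 + 8*k - 5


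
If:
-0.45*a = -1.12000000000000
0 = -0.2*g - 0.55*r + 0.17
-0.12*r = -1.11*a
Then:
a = 2.49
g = -62.46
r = 23.02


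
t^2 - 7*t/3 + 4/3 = (t - 4/3)*(t - 1)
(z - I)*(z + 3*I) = z^2 + 2*I*z + 3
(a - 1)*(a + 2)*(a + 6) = a^3 + 7*a^2 + 4*a - 12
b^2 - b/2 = b*(b - 1/2)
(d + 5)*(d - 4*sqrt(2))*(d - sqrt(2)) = d^3 - 5*sqrt(2)*d^2 + 5*d^2 - 25*sqrt(2)*d + 8*d + 40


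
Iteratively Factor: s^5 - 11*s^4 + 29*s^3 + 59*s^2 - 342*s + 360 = (s - 4)*(s^4 - 7*s^3 + s^2 + 63*s - 90) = (s - 5)*(s - 4)*(s^3 - 2*s^2 - 9*s + 18) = (s - 5)*(s - 4)*(s - 3)*(s^2 + s - 6) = (s - 5)*(s - 4)*(s - 3)*(s + 3)*(s - 2)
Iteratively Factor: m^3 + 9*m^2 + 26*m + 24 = (m + 3)*(m^2 + 6*m + 8) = (m + 2)*(m + 3)*(m + 4)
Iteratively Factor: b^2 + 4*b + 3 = (b + 3)*(b + 1)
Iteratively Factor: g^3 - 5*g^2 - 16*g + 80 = (g - 4)*(g^2 - g - 20) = (g - 5)*(g - 4)*(g + 4)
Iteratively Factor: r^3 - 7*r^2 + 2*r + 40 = (r - 5)*(r^2 - 2*r - 8) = (r - 5)*(r + 2)*(r - 4)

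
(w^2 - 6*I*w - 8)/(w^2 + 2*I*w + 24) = (w - 2*I)/(w + 6*I)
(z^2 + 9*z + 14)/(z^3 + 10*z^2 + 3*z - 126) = (z + 2)/(z^2 + 3*z - 18)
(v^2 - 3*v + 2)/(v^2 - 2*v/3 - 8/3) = 3*(v - 1)/(3*v + 4)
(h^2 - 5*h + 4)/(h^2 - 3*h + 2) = (h - 4)/(h - 2)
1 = 1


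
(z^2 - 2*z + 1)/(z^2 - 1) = (z - 1)/(z + 1)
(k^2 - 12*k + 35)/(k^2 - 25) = (k - 7)/(k + 5)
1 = 1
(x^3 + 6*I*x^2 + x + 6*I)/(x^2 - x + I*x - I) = (x^2 + 5*I*x + 6)/(x - 1)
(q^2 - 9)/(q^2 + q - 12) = (q + 3)/(q + 4)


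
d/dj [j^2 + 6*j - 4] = 2*j + 6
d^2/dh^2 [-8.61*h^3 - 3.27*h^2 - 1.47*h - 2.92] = -51.66*h - 6.54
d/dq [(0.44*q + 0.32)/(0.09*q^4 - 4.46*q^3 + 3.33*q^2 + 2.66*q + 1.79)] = (-0.1188*q^4 + 3.8096*q^3 + 2.8164*q^2 - 2.1312*q - 0.0636000000000001)/(0.0081*q^8 - 0.8028*q^7 + 20.491*q^6 - 29.2248*q^5 - 12.3161*q^4 + 1.7488*q^3 + 18.997*q^2 + 9.5228*q + 3.2041)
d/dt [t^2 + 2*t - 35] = 2*t + 2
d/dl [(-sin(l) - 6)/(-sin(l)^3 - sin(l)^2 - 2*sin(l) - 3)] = -(2*sin(l)^3 + 19*sin(l)^2 + 12*sin(l) + 9)*cos(l)/(sin(l)^3 + sin(l)^2 + 2*sin(l) + 3)^2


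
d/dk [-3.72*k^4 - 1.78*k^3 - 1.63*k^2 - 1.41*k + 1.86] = -14.88*k^3 - 5.34*k^2 - 3.26*k - 1.41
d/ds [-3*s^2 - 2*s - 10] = -6*s - 2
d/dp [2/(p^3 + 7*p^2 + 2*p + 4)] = 2*(-3*p^2 - 14*p - 2)/(p^3 + 7*p^2 + 2*p + 4)^2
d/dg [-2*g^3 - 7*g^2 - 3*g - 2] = -6*g^2 - 14*g - 3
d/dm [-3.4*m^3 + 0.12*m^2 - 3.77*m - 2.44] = -10.2*m^2 + 0.24*m - 3.77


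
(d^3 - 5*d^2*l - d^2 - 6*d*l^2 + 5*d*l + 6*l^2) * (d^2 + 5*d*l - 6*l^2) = d^5 - d^4 - 37*d^3*l^2 + 37*d^2*l^2 + 36*d*l^4 - 36*l^4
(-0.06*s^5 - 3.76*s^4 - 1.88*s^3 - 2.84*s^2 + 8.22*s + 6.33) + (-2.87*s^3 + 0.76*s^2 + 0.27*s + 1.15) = -0.06*s^5 - 3.76*s^4 - 4.75*s^3 - 2.08*s^2 + 8.49*s + 7.48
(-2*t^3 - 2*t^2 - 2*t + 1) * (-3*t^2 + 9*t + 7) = 6*t^5 - 12*t^4 - 26*t^3 - 35*t^2 - 5*t + 7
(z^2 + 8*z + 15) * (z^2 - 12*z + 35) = z^4 - 4*z^3 - 46*z^2 + 100*z + 525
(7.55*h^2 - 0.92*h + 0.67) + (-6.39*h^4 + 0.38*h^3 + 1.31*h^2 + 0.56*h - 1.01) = -6.39*h^4 + 0.38*h^3 + 8.86*h^2 - 0.36*h - 0.34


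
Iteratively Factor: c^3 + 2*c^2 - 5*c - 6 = (c + 3)*(c^2 - c - 2) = (c + 1)*(c + 3)*(c - 2)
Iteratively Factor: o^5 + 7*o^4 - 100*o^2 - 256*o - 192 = (o + 4)*(o^4 + 3*o^3 - 12*o^2 - 52*o - 48) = (o + 3)*(o + 4)*(o^3 - 12*o - 16) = (o - 4)*(o + 3)*(o + 4)*(o^2 + 4*o + 4) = (o - 4)*(o + 2)*(o + 3)*(o + 4)*(o + 2)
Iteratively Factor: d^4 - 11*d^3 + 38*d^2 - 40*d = (d)*(d^3 - 11*d^2 + 38*d - 40) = d*(d - 5)*(d^2 - 6*d + 8) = d*(d - 5)*(d - 4)*(d - 2)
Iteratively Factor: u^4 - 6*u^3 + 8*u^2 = (u)*(u^3 - 6*u^2 + 8*u) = u*(u - 4)*(u^2 - 2*u) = u^2*(u - 4)*(u - 2)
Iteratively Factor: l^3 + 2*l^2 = (l)*(l^2 + 2*l) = l^2*(l + 2)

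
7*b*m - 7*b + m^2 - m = (7*b + m)*(m - 1)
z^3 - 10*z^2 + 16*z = z*(z - 8)*(z - 2)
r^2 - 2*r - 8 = (r - 4)*(r + 2)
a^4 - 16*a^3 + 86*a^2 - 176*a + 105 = (a - 7)*(a - 5)*(a - 3)*(a - 1)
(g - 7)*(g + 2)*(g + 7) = g^3 + 2*g^2 - 49*g - 98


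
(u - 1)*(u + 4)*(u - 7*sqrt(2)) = u^3 - 7*sqrt(2)*u^2 + 3*u^2 - 21*sqrt(2)*u - 4*u + 28*sqrt(2)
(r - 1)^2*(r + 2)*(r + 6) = r^4 + 6*r^3 - 3*r^2 - 16*r + 12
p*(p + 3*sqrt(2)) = p^2 + 3*sqrt(2)*p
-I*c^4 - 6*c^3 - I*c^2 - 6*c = c*(c - 6*I)*(c - I)*(-I*c + 1)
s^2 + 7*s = s*(s + 7)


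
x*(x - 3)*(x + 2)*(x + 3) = x^4 + 2*x^3 - 9*x^2 - 18*x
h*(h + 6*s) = h^2 + 6*h*s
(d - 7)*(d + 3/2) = d^2 - 11*d/2 - 21/2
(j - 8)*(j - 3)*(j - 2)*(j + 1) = j^4 - 12*j^3 + 33*j^2 - 2*j - 48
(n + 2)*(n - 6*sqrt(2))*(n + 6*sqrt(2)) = n^3 + 2*n^2 - 72*n - 144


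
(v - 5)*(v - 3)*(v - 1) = v^3 - 9*v^2 + 23*v - 15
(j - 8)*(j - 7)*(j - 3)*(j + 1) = j^4 - 17*j^3 + 83*j^2 - 67*j - 168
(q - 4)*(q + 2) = q^2 - 2*q - 8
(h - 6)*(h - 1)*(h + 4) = h^3 - 3*h^2 - 22*h + 24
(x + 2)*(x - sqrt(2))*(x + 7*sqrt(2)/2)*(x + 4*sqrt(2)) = x^4 + 2*x^3 + 13*sqrt(2)*x^3/2 + 13*x^2 + 13*sqrt(2)*x^2 - 28*sqrt(2)*x + 26*x - 56*sqrt(2)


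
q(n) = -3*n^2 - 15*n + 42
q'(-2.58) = 0.48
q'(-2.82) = 1.92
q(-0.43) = 47.90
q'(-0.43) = -12.42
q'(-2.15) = -2.10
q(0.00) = 42.00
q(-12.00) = -210.00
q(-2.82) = 60.44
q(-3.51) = 57.69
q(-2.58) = 60.73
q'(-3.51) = 6.06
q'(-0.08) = -14.52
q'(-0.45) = -12.30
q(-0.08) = 43.18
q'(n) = -6*n - 15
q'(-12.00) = 57.00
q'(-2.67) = 1.02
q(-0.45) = 48.14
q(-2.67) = 60.66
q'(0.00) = -15.00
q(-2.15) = 60.38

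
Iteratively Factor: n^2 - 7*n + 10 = (n - 5)*(n - 2)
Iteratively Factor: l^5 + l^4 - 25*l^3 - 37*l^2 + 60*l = (l)*(l^4 + l^3 - 25*l^2 - 37*l + 60) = l*(l - 1)*(l^3 + 2*l^2 - 23*l - 60) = l*(l - 1)*(l + 4)*(l^2 - 2*l - 15) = l*(l - 5)*(l - 1)*(l + 4)*(l + 3)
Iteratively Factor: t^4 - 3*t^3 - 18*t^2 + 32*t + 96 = (t + 2)*(t^3 - 5*t^2 - 8*t + 48) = (t - 4)*(t + 2)*(t^2 - t - 12) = (t - 4)^2*(t + 2)*(t + 3)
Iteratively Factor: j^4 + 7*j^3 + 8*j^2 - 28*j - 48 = (j + 3)*(j^3 + 4*j^2 - 4*j - 16) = (j + 2)*(j + 3)*(j^2 + 2*j - 8) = (j + 2)*(j + 3)*(j + 4)*(j - 2)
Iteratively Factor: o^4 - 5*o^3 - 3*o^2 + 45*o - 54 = (o - 3)*(o^3 - 2*o^2 - 9*o + 18) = (o - 3)^2*(o^2 + o - 6) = (o - 3)^2*(o - 2)*(o + 3)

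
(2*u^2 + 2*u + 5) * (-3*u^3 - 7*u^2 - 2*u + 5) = -6*u^5 - 20*u^4 - 33*u^3 - 29*u^2 + 25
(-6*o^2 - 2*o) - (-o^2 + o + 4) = -5*o^2 - 3*o - 4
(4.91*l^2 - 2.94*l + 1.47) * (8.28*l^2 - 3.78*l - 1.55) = 40.6548*l^4 - 42.903*l^3 + 15.6743*l^2 - 0.999599999999999*l - 2.2785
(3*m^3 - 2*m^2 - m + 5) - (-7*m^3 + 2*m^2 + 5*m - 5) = 10*m^3 - 4*m^2 - 6*m + 10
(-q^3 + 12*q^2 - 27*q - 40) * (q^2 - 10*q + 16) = -q^5 + 22*q^4 - 163*q^3 + 422*q^2 - 32*q - 640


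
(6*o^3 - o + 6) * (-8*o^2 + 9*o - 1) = -48*o^5 + 54*o^4 + 2*o^3 - 57*o^2 + 55*o - 6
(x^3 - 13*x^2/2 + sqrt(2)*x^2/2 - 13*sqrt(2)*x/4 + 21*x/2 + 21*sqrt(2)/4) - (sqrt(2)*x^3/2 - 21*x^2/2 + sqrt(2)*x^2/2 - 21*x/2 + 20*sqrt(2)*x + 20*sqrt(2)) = -sqrt(2)*x^3/2 + x^3 + 4*x^2 - 93*sqrt(2)*x/4 + 21*x - 59*sqrt(2)/4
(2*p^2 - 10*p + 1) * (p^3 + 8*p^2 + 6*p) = 2*p^5 + 6*p^4 - 67*p^3 - 52*p^2 + 6*p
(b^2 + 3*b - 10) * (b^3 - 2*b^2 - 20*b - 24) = b^5 + b^4 - 36*b^3 - 64*b^2 + 128*b + 240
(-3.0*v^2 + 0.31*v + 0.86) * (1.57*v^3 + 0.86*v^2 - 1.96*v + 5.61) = -4.71*v^5 - 2.0933*v^4 + 7.4968*v^3 - 16.698*v^2 + 0.0535000000000001*v + 4.8246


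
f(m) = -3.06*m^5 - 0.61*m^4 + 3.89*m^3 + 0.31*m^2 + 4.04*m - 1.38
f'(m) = -15.3*m^4 - 2.44*m^3 + 11.67*m^2 + 0.62*m + 4.04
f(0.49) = 1.01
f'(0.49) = 5.98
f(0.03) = -1.26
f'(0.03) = 4.07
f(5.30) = -12670.23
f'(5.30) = -12100.56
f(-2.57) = 240.72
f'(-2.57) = -546.51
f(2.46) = -229.67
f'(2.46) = -520.45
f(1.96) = -60.50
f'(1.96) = -194.08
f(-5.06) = 9232.45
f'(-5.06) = -9414.02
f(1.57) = -12.11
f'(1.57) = -68.62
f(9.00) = -181796.25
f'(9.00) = -101207.17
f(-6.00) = 22149.30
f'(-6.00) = -18881.32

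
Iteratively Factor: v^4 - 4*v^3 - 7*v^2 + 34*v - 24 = (v - 4)*(v^3 - 7*v + 6) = (v - 4)*(v - 2)*(v^2 + 2*v - 3) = (v - 4)*(v - 2)*(v + 3)*(v - 1)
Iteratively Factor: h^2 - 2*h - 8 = (h - 4)*(h + 2)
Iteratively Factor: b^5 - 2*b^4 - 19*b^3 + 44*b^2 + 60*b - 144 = (b - 3)*(b^4 + b^3 - 16*b^2 - 4*b + 48) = (b - 3)*(b + 4)*(b^3 - 3*b^2 - 4*b + 12) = (b - 3)*(b + 2)*(b + 4)*(b^2 - 5*b + 6) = (b - 3)^2*(b + 2)*(b + 4)*(b - 2)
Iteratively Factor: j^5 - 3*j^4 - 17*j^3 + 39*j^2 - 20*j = (j)*(j^4 - 3*j^3 - 17*j^2 + 39*j - 20) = j*(j + 4)*(j^3 - 7*j^2 + 11*j - 5) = j*(j - 1)*(j + 4)*(j^2 - 6*j + 5) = j*(j - 1)^2*(j + 4)*(j - 5)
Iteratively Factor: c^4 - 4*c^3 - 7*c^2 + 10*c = (c - 5)*(c^3 + c^2 - 2*c) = (c - 5)*(c - 1)*(c^2 + 2*c) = c*(c - 5)*(c - 1)*(c + 2)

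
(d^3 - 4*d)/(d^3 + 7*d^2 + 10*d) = (d - 2)/(d + 5)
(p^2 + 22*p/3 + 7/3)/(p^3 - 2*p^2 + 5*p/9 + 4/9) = 3*(p + 7)/(3*p^2 - 7*p + 4)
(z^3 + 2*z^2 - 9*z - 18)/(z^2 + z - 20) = (z^3 + 2*z^2 - 9*z - 18)/(z^2 + z - 20)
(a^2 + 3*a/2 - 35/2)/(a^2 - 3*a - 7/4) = 2*(a + 5)/(2*a + 1)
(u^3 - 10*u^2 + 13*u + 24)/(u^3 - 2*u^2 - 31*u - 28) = (u^2 - 11*u + 24)/(u^2 - 3*u - 28)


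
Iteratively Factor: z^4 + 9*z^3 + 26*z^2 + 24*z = (z + 2)*(z^3 + 7*z^2 + 12*z) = (z + 2)*(z + 4)*(z^2 + 3*z) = z*(z + 2)*(z + 4)*(z + 3)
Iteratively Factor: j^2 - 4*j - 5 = (j - 5)*(j + 1)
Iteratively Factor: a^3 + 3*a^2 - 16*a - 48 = (a + 3)*(a^2 - 16) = (a + 3)*(a + 4)*(a - 4)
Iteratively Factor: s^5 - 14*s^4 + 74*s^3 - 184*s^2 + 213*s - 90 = (s - 3)*(s^4 - 11*s^3 + 41*s^2 - 61*s + 30) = (s - 3)*(s - 2)*(s^3 - 9*s^2 + 23*s - 15) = (s - 3)^2*(s - 2)*(s^2 - 6*s + 5) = (s - 5)*(s - 3)^2*(s - 2)*(s - 1)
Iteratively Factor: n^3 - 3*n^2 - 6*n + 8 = (n + 2)*(n^2 - 5*n + 4) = (n - 4)*(n + 2)*(n - 1)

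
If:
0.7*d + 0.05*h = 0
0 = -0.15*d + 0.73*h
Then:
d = 0.00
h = 0.00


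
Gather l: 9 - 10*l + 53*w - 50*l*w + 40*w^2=l*(-50*w - 10) + 40*w^2 + 53*w + 9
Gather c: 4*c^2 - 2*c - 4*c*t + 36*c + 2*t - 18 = 4*c^2 + c*(34 - 4*t) + 2*t - 18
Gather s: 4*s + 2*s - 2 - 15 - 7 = 6*s - 24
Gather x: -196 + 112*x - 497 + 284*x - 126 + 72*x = 468*x - 819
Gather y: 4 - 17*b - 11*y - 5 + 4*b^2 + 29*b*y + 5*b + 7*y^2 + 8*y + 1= 4*b^2 - 12*b + 7*y^2 + y*(29*b - 3)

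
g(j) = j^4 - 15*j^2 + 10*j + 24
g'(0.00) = 10.00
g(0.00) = 24.00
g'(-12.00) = -6542.00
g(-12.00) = 18480.00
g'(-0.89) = 33.88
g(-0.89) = 3.85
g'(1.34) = -20.58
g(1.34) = 13.69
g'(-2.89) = 0.15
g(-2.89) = -60.42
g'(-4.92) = -318.78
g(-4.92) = 197.65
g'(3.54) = 81.25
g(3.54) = 28.47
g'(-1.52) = 41.55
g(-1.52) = -20.52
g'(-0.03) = 10.90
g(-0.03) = 23.69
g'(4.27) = 193.32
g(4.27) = 125.65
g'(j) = 4*j^3 - 30*j + 10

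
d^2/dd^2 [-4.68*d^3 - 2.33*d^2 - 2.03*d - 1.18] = -28.08*d - 4.66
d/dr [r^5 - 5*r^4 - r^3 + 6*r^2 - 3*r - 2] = 5*r^4 - 20*r^3 - 3*r^2 + 12*r - 3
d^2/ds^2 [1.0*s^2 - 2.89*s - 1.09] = 2.00000000000000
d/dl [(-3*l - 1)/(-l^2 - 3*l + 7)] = (3*l^2 + 9*l - (2*l + 3)*(3*l + 1) - 21)/(l^2 + 3*l - 7)^2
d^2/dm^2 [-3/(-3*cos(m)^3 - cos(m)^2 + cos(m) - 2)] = 3*((5*cos(m) + 8*cos(2*m) + 27*cos(3*m))*(3*cos(m)^3 + cos(m)^2 - cos(m) + 2)/4 + 2*(9*cos(m)^2 + 2*cos(m) - 1)^2*sin(m)^2)/(3*cos(m)^3 + cos(m)^2 - cos(m) + 2)^3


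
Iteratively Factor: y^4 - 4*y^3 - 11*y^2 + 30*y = (y - 5)*(y^3 + y^2 - 6*y) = (y - 5)*(y - 2)*(y^2 + 3*y) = (y - 5)*(y - 2)*(y + 3)*(y)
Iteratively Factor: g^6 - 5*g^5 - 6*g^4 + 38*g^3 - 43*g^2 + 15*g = (g - 1)*(g^5 - 4*g^4 - 10*g^3 + 28*g^2 - 15*g) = (g - 5)*(g - 1)*(g^4 + g^3 - 5*g^2 + 3*g) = (g - 5)*(g - 1)^2*(g^3 + 2*g^2 - 3*g) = (g - 5)*(g - 1)^2*(g + 3)*(g^2 - g) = (g - 5)*(g - 1)^3*(g + 3)*(g)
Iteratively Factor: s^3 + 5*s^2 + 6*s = (s + 2)*(s^2 + 3*s) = (s + 2)*(s + 3)*(s)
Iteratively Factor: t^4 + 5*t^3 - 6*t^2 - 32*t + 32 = (t - 2)*(t^3 + 7*t^2 + 8*t - 16) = (t - 2)*(t + 4)*(t^2 + 3*t - 4) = (t - 2)*(t - 1)*(t + 4)*(t + 4)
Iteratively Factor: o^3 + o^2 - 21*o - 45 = (o + 3)*(o^2 - 2*o - 15) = (o - 5)*(o + 3)*(o + 3)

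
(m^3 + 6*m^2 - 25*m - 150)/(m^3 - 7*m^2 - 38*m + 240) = (m + 5)/(m - 8)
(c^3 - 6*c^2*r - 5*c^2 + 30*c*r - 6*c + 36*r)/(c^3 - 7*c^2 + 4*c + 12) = (c - 6*r)/(c - 2)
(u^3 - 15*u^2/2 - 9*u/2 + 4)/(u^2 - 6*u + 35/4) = 2*(2*u^3 - 15*u^2 - 9*u + 8)/(4*u^2 - 24*u + 35)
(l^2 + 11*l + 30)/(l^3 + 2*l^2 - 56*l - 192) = (l + 5)/(l^2 - 4*l - 32)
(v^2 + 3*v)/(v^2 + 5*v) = (v + 3)/(v + 5)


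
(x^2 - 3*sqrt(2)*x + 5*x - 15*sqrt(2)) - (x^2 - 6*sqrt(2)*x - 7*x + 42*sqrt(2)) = 3*sqrt(2)*x + 12*x - 57*sqrt(2)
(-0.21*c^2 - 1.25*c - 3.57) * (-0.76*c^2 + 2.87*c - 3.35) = 0.1596*c^4 + 0.3473*c^3 - 0.1708*c^2 - 6.0584*c + 11.9595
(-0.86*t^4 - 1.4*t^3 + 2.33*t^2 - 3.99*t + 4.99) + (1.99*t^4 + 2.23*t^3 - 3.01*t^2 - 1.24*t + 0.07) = 1.13*t^4 + 0.83*t^3 - 0.68*t^2 - 5.23*t + 5.06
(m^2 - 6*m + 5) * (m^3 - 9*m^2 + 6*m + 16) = m^5 - 15*m^4 + 65*m^3 - 65*m^2 - 66*m + 80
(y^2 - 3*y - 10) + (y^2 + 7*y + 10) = 2*y^2 + 4*y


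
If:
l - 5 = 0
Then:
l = 5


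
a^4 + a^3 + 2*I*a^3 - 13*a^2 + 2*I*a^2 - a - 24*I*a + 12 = (a - 3)*(a + 4)*(a + I)^2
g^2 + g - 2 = (g - 1)*(g + 2)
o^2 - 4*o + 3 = (o - 3)*(o - 1)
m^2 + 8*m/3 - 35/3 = (m - 7/3)*(m + 5)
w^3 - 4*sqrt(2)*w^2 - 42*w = w*(w - 7*sqrt(2))*(w + 3*sqrt(2))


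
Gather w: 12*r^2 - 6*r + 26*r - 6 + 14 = 12*r^2 + 20*r + 8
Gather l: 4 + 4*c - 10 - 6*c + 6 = -2*c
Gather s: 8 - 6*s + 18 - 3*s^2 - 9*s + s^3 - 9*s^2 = s^3 - 12*s^2 - 15*s + 26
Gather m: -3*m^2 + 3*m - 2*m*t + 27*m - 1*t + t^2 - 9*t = -3*m^2 + m*(30 - 2*t) + t^2 - 10*t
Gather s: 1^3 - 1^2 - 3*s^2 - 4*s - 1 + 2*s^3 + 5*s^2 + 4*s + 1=2*s^3 + 2*s^2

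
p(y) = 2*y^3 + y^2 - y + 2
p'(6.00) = 227.00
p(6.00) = 464.00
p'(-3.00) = 47.00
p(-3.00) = -40.00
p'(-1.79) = 14.64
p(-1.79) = -4.48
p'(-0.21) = -1.16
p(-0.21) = 2.24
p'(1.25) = 10.88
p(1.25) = 6.22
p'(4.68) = 139.77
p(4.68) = 224.23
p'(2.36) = 37.14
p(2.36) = 31.50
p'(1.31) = 11.92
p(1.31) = 6.90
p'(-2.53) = 32.35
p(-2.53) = -21.46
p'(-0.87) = 1.80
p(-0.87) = 2.31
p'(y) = 6*y^2 + 2*y - 1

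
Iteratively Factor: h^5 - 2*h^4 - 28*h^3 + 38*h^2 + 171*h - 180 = (h - 5)*(h^4 + 3*h^3 - 13*h^2 - 27*h + 36) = (h - 5)*(h + 4)*(h^3 - h^2 - 9*h + 9) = (h - 5)*(h - 3)*(h + 4)*(h^2 + 2*h - 3) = (h - 5)*(h - 3)*(h - 1)*(h + 4)*(h + 3)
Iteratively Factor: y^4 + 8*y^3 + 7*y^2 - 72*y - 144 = (y - 3)*(y^3 + 11*y^2 + 40*y + 48) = (y - 3)*(y + 4)*(y^2 + 7*y + 12) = (y - 3)*(y + 3)*(y + 4)*(y + 4)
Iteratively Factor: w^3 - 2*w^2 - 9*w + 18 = (w - 3)*(w^2 + w - 6) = (w - 3)*(w - 2)*(w + 3)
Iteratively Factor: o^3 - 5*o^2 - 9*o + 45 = (o - 3)*(o^2 - 2*o - 15) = (o - 5)*(o - 3)*(o + 3)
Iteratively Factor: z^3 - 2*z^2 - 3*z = (z)*(z^2 - 2*z - 3) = z*(z - 3)*(z + 1)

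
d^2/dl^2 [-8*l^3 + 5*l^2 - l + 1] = 10 - 48*l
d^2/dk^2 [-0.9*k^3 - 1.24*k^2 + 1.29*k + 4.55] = -5.4*k - 2.48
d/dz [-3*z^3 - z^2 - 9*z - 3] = -9*z^2 - 2*z - 9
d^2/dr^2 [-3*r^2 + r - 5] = -6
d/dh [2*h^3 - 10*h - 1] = 6*h^2 - 10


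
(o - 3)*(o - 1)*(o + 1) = o^3 - 3*o^2 - o + 3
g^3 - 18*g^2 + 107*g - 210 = (g - 7)*(g - 6)*(g - 5)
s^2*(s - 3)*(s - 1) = s^4 - 4*s^3 + 3*s^2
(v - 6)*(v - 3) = v^2 - 9*v + 18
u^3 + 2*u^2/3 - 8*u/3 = u*(u - 4/3)*(u + 2)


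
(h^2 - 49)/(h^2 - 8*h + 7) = (h + 7)/(h - 1)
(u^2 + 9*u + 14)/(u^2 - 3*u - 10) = (u + 7)/(u - 5)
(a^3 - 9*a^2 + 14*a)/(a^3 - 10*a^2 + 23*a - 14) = a/(a - 1)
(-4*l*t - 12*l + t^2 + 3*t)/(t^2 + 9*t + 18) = (-4*l + t)/(t + 6)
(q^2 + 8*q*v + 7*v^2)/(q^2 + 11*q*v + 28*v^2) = (q + v)/(q + 4*v)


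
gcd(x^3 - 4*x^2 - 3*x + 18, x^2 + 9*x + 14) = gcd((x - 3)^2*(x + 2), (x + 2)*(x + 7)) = x + 2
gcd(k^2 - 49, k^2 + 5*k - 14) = k + 7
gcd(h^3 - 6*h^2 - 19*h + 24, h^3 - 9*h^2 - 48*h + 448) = h - 8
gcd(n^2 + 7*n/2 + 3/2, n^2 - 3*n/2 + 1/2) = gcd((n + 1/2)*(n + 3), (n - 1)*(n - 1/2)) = 1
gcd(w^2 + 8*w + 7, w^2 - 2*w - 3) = w + 1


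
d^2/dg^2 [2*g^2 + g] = 4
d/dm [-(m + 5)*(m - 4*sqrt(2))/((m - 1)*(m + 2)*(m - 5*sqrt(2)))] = ((m - 1)*(m + 2)*(m + 5)*(m - 4*sqrt(2)) + (m - 1)*(m + 2)*(m - 5*sqrt(2))*(-2*m - 5 + 4*sqrt(2)) + (m - 1)*(m + 5)*(m - 5*sqrt(2))*(m - 4*sqrt(2)) + (m + 2)*(m + 5)*(m - 5*sqrt(2))*(m - 4*sqrt(2)))/((m - 1)^2*(m + 2)^2*(m - 5*sqrt(2))^2)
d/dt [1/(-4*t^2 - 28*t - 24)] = (2*t + 7)/(4*(t^2 + 7*t + 6)^2)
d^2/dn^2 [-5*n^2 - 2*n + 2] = -10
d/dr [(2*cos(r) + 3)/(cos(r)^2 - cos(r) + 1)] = (6*cos(r) + cos(2*r) - 4)*sin(r)/(sin(r)^2 + cos(r) - 2)^2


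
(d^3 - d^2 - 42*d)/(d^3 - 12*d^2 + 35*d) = (d + 6)/(d - 5)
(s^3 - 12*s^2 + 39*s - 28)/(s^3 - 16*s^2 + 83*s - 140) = (s - 1)/(s - 5)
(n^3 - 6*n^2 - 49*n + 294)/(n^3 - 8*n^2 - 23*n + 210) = (n + 7)/(n + 5)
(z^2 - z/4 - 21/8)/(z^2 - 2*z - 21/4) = (4*z - 7)/(2*(2*z - 7))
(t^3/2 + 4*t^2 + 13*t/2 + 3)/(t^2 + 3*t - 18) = (t^2 + 2*t + 1)/(2*(t - 3))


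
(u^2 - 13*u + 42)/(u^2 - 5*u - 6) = (u - 7)/(u + 1)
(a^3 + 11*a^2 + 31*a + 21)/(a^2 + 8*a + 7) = a + 3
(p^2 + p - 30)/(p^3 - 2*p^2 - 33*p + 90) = 1/(p - 3)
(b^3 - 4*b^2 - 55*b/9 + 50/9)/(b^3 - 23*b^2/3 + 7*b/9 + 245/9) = (3*b^2 - 17*b + 10)/(3*b^2 - 28*b + 49)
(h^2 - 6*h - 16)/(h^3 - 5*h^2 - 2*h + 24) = (h - 8)/(h^2 - 7*h + 12)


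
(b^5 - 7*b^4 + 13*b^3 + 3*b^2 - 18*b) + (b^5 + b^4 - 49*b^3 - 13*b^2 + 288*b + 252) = 2*b^5 - 6*b^4 - 36*b^3 - 10*b^2 + 270*b + 252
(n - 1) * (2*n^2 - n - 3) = 2*n^3 - 3*n^2 - 2*n + 3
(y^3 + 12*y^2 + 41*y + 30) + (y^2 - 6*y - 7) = y^3 + 13*y^2 + 35*y + 23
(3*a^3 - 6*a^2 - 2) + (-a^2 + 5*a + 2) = 3*a^3 - 7*a^2 + 5*a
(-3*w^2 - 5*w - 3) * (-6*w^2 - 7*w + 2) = 18*w^4 + 51*w^3 + 47*w^2 + 11*w - 6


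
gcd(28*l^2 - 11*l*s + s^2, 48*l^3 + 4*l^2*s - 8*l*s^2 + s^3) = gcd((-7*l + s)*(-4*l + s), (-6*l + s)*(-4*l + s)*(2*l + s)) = -4*l + s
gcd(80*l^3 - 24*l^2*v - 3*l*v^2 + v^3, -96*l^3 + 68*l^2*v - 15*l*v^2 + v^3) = -4*l + v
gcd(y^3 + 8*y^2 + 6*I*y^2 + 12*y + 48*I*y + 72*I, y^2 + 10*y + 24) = y + 6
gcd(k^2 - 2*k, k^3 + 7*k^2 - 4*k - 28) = k - 2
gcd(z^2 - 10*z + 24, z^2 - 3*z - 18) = z - 6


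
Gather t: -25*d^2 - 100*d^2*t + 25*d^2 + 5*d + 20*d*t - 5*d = t*(-100*d^2 + 20*d)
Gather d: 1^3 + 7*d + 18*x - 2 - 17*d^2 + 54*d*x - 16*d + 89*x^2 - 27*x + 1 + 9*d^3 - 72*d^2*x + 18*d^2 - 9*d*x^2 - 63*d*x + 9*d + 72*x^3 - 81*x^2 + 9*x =9*d^3 + d^2*(1 - 72*x) + d*(-9*x^2 - 9*x) + 72*x^3 + 8*x^2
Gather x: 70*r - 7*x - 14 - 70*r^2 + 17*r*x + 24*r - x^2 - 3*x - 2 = -70*r^2 + 94*r - x^2 + x*(17*r - 10) - 16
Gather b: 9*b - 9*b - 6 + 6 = 0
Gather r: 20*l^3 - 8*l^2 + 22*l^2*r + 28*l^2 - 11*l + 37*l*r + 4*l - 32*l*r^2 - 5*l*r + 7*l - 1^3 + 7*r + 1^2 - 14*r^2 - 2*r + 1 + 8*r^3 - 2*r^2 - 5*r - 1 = 20*l^3 + 20*l^2 + 8*r^3 + r^2*(-32*l - 16) + r*(22*l^2 + 32*l)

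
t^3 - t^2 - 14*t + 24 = (t - 3)*(t - 2)*(t + 4)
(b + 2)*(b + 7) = b^2 + 9*b + 14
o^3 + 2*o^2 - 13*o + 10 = (o - 2)*(o - 1)*(o + 5)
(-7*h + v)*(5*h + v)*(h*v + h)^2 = -35*h^4*v^2 - 70*h^4*v - 35*h^4 - 2*h^3*v^3 - 4*h^3*v^2 - 2*h^3*v + h^2*v^4 + 2*h^2*v^3 + h^2*v^2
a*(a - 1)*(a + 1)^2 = a^4 + a^3 - a^2 - a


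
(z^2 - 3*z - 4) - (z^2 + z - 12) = 8 - 4*z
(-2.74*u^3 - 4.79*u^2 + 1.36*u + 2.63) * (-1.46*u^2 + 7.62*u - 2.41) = 4.0004*u^5 - 13.8854*u^4 - 31.882*u^3 + 18.0673*u^2 + 16.763*u - 6.3383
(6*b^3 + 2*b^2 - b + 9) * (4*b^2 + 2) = 24*b^5 + 8*b^4 + 8*b^3 + 40*b^2 - 2*b + 18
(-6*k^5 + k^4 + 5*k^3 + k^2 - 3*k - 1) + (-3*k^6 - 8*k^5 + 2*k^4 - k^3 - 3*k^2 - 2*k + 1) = -3*k^6 - 14*k^5 + 3*k^4 + 4*k^3 - 2*k^2 - 5*k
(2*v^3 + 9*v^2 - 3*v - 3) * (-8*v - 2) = -16*v^4 - 76*v^3 + 6*v^2 + 30*v + 6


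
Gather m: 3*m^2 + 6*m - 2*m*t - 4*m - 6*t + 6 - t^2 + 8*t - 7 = 3*m^2 + m*(2 - 2*t) - t^2 + 2*t - 1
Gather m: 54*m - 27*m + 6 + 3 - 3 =27*m + 6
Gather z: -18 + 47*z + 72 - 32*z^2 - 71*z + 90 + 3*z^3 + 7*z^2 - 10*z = 3*z^3 - 25*z^2 - 34*z + 144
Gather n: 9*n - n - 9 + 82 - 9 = 8*n + 64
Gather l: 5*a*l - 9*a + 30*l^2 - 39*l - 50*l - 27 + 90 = -9*a + 30*l^2 + l*(5*a - 89) + 63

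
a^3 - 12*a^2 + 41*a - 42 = (a - 7)*(a - 3)*(a - 2)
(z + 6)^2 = z^2 + 12*z + 36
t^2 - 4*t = t*(t - 4)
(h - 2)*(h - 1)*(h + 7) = h^3 + 4*h^2 - 19*h + 14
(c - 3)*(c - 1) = c^2 - 4*c + 3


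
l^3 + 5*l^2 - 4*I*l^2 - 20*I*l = l*(l + 5)*(l - 4*I)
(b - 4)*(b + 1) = b^2 - 3*b - 4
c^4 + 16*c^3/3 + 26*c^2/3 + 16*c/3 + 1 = (c + 1/3)*(c + 1)^2*(c + 3)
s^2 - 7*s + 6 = (s - 6)*(s - 1)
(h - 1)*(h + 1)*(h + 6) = h^3 + 6*h^2 - h - 6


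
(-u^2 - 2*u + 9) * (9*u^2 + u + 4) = -9*u^4 - 19*u^3 + 75*u^2 + u + 36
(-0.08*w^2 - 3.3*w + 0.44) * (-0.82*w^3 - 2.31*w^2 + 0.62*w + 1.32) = 0.0656*w^5 + 2.8908*w^4 + 7.2126*w^3 - 3.168*w^2 - 4.0832*w + 0.5808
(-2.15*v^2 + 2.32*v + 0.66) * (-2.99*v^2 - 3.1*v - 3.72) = 6.4285*v^4 - 0.2718*v^3 - 1.1674*v^2 - 10.6764*v - 2.4552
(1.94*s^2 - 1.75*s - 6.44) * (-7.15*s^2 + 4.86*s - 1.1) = -13.871*s^4 + 21.9409*s^3 + 35.407*s^2 - 29.3734*s + 7.084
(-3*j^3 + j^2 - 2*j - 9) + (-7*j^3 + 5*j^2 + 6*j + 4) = -10*j^3 + 6*j^2 + 4*j - 5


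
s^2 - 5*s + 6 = (s - 3)*(s - 2)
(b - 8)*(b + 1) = b^2 - 7*b - 8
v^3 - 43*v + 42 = (v - 6)*(v - 1)*(v + 7)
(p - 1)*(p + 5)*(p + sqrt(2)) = p^3 + sqrt(2)*p^2 + 4*p^2 - 5*p + 4*sqrt(2)*p - 5*sqrt(2)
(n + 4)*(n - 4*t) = n^2 - 4*n*t + 4*n - 16*t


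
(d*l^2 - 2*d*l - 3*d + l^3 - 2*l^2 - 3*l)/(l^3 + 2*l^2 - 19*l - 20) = (d*l - 3*d + l^2 - 3*l)/(l^2 + l - 20)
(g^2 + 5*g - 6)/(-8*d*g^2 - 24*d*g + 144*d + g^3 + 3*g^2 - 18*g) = (1 - g)/(8*d*g - 24*d - g^2 + 3*g)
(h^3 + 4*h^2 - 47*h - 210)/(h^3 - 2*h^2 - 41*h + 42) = (h + 5)/(h - 1)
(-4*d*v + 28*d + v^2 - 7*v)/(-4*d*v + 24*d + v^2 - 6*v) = (v - 7)/(v - 6)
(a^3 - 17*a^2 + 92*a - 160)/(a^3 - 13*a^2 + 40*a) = (a - 4)/a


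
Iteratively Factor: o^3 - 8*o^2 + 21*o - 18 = (o - 2)*(o^2 - 6*o + 9) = (o - 3)*(o - 2)*(o - 3)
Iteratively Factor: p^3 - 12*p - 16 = (p + 2)*(p^2 - 2*p - 8) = (p - 4)*(p + 2)*(p + 2)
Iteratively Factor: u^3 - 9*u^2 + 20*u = (u - 5)*(u^2 - 4*u) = (u - 5)*(u - 4)*(u)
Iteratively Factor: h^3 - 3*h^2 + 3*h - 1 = (h - 1)*(h^2 - 2*h + 1) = (h - 1)^2*(h - 1)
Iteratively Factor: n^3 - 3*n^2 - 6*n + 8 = (n - 1)*(n^2 - 2*n - 8) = (n - 4)*(n - 1)*(n + 2)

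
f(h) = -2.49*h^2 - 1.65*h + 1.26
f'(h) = -4.98*h - 1.65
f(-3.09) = -17.42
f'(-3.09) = 13.74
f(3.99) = -44.96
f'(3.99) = -21.52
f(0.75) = -1.38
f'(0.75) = -5.38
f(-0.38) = 1.53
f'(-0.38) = 0.24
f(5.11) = -72.19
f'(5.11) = -27.10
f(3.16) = -28.82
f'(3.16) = -17.39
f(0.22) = 0.78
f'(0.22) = -2.75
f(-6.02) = -79.05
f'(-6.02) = 28.33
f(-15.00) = -534.24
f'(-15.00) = 73.05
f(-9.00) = -185.58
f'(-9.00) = 43.17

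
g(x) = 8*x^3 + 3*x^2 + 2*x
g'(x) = 24*x^2 + 6*x + 2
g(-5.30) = -1117.35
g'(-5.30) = 644.36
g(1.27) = 23.77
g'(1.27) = 48.33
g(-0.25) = -0.44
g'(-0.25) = 2.00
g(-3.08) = -211.45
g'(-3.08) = 211.19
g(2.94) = 235.11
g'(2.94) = 227.09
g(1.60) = 43.65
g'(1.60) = 73.04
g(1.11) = 16.86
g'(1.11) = 38.23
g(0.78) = 7.18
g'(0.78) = 21.28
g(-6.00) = -1632.00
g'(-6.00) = 830.00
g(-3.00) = -195.00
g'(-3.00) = 200.00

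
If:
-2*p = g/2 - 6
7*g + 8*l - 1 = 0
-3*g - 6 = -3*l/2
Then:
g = -31/23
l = 30/23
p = 307/92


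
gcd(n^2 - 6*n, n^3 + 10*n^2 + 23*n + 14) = 1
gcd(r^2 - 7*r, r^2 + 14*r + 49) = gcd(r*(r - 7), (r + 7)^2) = 1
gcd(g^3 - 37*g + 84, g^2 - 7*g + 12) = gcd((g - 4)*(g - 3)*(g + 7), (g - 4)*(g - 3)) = g^2 - 7*g + 12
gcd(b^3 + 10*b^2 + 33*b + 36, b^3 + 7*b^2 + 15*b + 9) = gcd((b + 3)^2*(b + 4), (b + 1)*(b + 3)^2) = b^2 + 6*b + 9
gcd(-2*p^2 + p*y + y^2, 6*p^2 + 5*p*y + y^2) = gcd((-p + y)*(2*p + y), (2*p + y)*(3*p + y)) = 2*p + y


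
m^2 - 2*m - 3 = (m - 3)*(m + 1)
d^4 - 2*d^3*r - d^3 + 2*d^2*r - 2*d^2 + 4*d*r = d*(d - 2)*(d + 1)*(d - 2*r)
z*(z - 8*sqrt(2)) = z^2 - 8*sqrt(2)*z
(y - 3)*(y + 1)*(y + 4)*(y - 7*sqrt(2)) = y^4 - 7*sqrt(2)*y^3 + 2*y^3 - 14*sqrt(2)*y^2 - 11*y^2 - 12*y + 77*sqrt(2)*y + 84*sqrt(2)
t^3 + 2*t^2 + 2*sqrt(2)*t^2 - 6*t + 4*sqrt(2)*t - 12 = (t + 2)*(t - sqrt(2))*(t + 3*sqrt(2))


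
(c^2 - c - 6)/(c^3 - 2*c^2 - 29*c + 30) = (c^2 - c - 6)/(c^3 - 2*c^2 - 29*c + 30)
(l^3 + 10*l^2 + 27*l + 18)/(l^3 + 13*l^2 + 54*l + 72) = (l + 1)/(l + 4)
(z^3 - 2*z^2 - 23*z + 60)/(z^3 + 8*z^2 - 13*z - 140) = (z - 3)/(z + 7)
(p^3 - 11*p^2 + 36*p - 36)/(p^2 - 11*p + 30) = (p^2 - 5*p + 6)/(p - 5)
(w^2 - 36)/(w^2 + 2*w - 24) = (w - 6)/(w - 4)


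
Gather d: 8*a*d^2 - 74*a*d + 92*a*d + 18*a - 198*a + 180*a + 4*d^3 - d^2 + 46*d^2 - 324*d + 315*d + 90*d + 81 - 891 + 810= 4*d^3 + d^2*(8*a + 45) + d*(18*a + 81)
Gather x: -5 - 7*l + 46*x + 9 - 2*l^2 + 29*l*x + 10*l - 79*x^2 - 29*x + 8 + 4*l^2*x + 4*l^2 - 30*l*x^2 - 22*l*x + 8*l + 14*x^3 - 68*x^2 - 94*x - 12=2*l^2 + 11*l + 14*x^3 + x^2*(-30*l - 147) + x*(4*l^2 + 7*l - 77)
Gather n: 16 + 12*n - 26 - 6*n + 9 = 6*n - 1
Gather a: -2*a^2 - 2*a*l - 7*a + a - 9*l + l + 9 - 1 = -2*a^2 + a*(-2*l - 6) - 8*l + 8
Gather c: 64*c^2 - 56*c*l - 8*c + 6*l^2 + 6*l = 64*c^2 + c*(-56*l - 8) + 6*l^2 + 6*l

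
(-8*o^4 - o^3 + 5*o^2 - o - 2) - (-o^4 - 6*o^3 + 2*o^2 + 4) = -7*o^4 + 5*o^3 + 3*o^2 - o - 6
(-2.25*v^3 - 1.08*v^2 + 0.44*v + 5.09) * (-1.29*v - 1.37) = 2.9025*v^4 + 4.4757*v^3 + 0.912*v^2 - 7.1689*v - 6.9733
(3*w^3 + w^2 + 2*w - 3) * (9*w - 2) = 27*w^4 + 3*w^3 + 16*w^2 - 31*w + 6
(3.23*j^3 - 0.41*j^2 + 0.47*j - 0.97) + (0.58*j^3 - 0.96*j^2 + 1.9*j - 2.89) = 3.81*j^3 - 1.37*j^2 + 2.37*j - 3.86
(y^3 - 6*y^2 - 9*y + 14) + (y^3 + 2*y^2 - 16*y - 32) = 2*y^3 - 4*y^2 - 25*y - 18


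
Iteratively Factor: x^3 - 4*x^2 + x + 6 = (x - 2)*(x^2 - 2*x - 3) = (x - 3)*(x - 2)*(x + 1)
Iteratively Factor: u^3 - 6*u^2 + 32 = (u - 4)*(u^2 - 2*u - 8) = (u - 4)^2*(u + 2)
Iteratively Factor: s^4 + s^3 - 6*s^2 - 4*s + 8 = (s - 2)*(s^3 + 3*s^2 - 4) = (s - 2)*(s + 2)*(s^2 + s - 2) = (s - 2)*(s - 1)*(s + 2)*(s + 2)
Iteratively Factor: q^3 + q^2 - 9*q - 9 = (q + 3)*(q^2 - 2*q - 3) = (q + 1)*(q + 3)*(q - 3)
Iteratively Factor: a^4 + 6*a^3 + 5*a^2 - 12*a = (a + 4)*(a^3 + 2*a^2 - 3*a) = (a + 3)*(a + 4)*(a^2 - a) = (a - 1)*(a + 3)*(a + 4)*(a)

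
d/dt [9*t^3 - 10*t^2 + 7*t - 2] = 27*t^2 - 20*t + 7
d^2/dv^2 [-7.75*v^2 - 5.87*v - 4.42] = -15.5000000000000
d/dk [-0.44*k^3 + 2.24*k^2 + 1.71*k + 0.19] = -1.32*k^2 + 4.48*k + 1.71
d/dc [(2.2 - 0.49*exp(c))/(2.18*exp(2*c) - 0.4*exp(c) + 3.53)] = (1.0682*exp(2*c) - 9.592*exp(c) - 0.8497)*exp(c)/(4.7524*exp(4*c) - 1.744*exp(3*c) + 15.5508*exp(2*c) - 2.824*exp(c) + 12.4609)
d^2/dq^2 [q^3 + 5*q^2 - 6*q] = 6*q + 10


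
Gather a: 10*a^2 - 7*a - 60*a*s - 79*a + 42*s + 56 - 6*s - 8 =10*a^2 + a*(-60*s - 86) + 36*s + 48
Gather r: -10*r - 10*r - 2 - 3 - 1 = -20*r - 6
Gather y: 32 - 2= 30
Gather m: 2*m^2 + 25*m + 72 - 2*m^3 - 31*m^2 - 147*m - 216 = -2*m^3 - 29*m^2 - 122*m - 144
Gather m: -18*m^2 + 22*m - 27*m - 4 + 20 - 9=-18*m^2 - 5*m + 7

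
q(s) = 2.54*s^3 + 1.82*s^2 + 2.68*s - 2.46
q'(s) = 7.62*s^2 + 3.64*s + 2.68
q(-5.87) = -469.23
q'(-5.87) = 243.87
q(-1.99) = -20.60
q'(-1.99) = 25.61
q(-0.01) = -2.49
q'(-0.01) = 2.64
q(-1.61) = -12.66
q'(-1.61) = 16.57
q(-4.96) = -280.92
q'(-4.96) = 172.09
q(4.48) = 274.46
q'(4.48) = 171.92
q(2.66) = 65.35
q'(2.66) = 66.28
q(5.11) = 397.68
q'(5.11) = 220.25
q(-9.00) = -1730.82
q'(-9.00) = 587.14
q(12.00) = 4680.90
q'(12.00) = 1143.64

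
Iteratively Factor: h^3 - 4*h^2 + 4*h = (h)*(h^2 - 4*h + 4) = h*(h - 2)*(h - 2)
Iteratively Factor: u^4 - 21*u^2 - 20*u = (u + 4)*(u^3 - 4*u^2 - 5*u) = u*(u + 4)*(u^2 - 4*u - 5) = u*(u + 1)*(u + 4)*(u - 5)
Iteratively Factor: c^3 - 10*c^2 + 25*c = (c)*(c^2 - 10*c + 25) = c*(c - 5)*(c - 5)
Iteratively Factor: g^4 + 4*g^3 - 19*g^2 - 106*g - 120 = (g + 2)*(g^3 + 2*g^2 - 23*g - 60) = (g + 2)*(g + 4)*(g^2 - 2*g - 15) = (g + 2)*(g + 3)*(g + 4)*(g - 5)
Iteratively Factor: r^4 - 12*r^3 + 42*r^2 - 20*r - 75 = (r - 5)*(r^3 - 7*r^2 + 7*r + 15) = (r - 5)^2*(r^2 - 2*r - 3) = (r - 5)^2*(r - 3)*(r + 1)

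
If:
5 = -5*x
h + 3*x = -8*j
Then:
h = 3 - 8*j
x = -1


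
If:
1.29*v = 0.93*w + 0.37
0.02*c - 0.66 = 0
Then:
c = 33.00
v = 0.720930232558139*w + 0.286821705426357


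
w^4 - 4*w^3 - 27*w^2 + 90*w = w*(w - 6)*(w - 3)*(w + 5)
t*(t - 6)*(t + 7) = t^3 + t^2 - 42*t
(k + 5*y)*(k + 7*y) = k^2 + 12*k*y + 35*y^2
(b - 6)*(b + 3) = b^2 - 3*b - 18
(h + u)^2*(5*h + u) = 5*h^3 + 11*h^2*u + 7*h*u^2 + u^3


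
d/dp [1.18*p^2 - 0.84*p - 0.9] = 2.36*p - 0.84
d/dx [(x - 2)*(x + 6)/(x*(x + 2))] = 2*(-x^2 + 12*x + 12)/(x^2*(x^2 + 4*x + 4))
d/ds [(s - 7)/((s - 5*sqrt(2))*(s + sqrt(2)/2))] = (-2*s^2 + 28*s - 63*sqrt(2) - 10)/(2*s^4 - 18*sqrt(2)*s^3 + 61*s^2 + 90*sqrt(2)*s + 50)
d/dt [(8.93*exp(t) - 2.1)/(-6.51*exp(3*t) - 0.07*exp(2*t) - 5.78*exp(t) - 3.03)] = (116.2686*exp(3*t) - 40.3879*exp(2*t) - 0.293999999999997*exp(t) - 39.1959)*exp(t)/(42.3801*exp(6*t) + 0.9114*exp(5*t) + 75.2605*exp(4*t) + 40.2598*exp(3*t) + 33.8326*exp(2*t) + 35.0268*exp(t) + 9.1809)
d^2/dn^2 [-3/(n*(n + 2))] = 6*(-n^2 - n*(n + 2) - (n + 2)^2)/(n^3*(n + 2)^3)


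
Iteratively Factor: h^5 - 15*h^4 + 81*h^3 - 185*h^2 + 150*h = (h - 2)*(h^4 - 13*h^3 + 55*h^2 - 75*h) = (h - 3)*(h - 2)*(h^3 - 10*h^2 + 25*h) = (h - 5)*(h - 3)*(h - 2)*(h^2 - 5*h) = h*(h - 5)*(h - 3)*(h - 2)*(h - 5)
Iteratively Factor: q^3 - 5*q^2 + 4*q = (q)*(q^2 - 5*q + 4) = q*(q - 4)*(q - 1)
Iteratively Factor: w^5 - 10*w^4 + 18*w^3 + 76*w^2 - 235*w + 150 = (w - 5)*(w^4 - 5*w^3 - 7*w^2 + 41*w - 30) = (w - 5)*(w - 1)*(w^3 - 4*w^2 - 11*w + 30) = (w - 5)^2*(w - 1)*(w^2 + w - 6) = (w - 5)^2*(w - 1)*(w + 3)*(w - 2)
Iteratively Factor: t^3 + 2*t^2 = (t)*(t^2 + 2*t) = t^2*(t + 2)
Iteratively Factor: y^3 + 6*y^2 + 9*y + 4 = (y + 1)*(y^2 + 5*y + 4) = (y + 1)^2*(y + 4)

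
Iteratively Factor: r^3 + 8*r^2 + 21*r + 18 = (r + 3)*(r^2 + 5*r + 6) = (r + 3)^2*(r + 2)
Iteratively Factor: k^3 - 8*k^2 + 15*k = (k - 3)*(k^2 - 5*k) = k*(k - 3)*(k - 5)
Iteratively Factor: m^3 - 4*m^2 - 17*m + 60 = (m - 5)*(m^2 + m - 12) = (m - 5)*(m - 3)*(m + 4)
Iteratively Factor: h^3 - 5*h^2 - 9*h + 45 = (h + 3)*(h^2 - 8*h + 15) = (h - 5)*(h + 3)*(h - 3)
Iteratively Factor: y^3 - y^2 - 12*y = (y + 3)*(y^2 - 4*y) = y*(y + 3)*(y - 4)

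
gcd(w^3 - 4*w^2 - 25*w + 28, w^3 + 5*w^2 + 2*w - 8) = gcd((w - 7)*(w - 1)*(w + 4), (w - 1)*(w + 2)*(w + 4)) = w^2 + 3*w - 4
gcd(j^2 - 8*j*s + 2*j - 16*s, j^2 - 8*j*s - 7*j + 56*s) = -j + 8*s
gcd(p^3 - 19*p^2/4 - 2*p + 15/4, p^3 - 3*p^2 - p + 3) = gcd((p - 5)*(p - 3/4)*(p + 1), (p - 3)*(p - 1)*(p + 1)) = p + 1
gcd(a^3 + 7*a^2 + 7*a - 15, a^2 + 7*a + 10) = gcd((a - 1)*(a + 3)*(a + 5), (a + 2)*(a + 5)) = a + 5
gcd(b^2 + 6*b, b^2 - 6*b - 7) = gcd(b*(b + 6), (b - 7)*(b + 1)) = 1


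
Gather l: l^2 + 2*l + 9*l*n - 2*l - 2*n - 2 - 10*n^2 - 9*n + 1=l^2 + 9*l*n - 10*n^2 - 11*n - 1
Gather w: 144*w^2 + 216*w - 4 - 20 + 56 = 144*w^2 + 216*w + 32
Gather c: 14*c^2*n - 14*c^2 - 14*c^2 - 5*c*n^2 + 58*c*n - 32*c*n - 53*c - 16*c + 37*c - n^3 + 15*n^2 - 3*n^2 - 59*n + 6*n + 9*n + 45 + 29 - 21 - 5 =c^2*(14*n - 28) + c*(-5*n^2 + 26*n - 32) - n^3 + 12*n^2 - 44*n + 48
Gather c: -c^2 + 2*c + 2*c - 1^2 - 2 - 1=-c^2 + 4*c - 4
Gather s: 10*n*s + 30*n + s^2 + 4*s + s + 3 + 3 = 30*n + s^2 + s*(10*n + 5) + 6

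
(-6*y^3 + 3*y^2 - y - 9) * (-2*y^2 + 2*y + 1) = 12*y^5 - 18*y^4 + 2*y^3 + 19*y^2 - 19*y - 9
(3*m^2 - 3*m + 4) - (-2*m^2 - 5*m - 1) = 5*m^2 + 2*m + 5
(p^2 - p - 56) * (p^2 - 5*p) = p^4 - 6*p^3 - 51*p^2 + 280*p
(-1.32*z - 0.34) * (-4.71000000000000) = 6.2172*z + 1.6014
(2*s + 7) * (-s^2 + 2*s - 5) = -2*s^3 - 3*s^2 + 4*s - 35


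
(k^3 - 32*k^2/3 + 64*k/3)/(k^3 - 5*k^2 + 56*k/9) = 3*(k - 8)/(3*k - 7)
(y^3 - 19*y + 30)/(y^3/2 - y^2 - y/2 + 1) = 2*(y^2 + 2*y - 15)/(y^2 - 1)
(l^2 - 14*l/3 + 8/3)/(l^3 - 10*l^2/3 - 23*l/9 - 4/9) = 3*(3*l - 2)/(9*l^2 + 6*l + 1)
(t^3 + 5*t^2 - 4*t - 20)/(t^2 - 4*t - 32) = (-t^3 - 5*t^2 + 4*t + 20)/(-t^2 + 4*t + 32)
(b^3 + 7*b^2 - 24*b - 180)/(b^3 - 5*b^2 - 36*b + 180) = (b + 6)/(b - 6)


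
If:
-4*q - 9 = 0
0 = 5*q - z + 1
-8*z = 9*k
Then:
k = 82/9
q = -9/4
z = -41/4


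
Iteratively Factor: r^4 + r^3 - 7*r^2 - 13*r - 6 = (r - 3)*(r^3 + 4*r^2 + 5*r + 2) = (r - 3)*(r + 1)*(r^2 + 3*r + 2) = (r - 3)*(r + 1)*(r + 2)*(r + 1)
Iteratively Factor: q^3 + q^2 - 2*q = (q)*(q^2 + q - 2) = q*(q - 1)*(q + 2)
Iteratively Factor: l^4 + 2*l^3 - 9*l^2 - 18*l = (l - 3)*(l^3 + 5*l^2 + 6*l) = (l - 3)*(l + 3)*(l^2 + 2*l) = (l - 3)*(l + 2)*(l + 3)*(l)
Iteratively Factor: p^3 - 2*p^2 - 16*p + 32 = (p - 2)*(p^2 - 16) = (p - 2)*(p + 4)*(p - 4)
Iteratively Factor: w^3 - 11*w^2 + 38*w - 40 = (w - 5)*(w^2 - 6*w + 8) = (w - 5)*(w - 2)*(w - 4)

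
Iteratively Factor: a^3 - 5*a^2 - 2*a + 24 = (a - 3)*(a^2 - 2*a - 8) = (a - 4)*(a - 3)*(a + 2)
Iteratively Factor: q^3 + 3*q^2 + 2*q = (q + 1)*(q^2 + 2*q) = q*(q + 1)*(q + 2)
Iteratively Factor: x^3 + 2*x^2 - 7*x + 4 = (x - 1)*(x^2 + 3*x - 4) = (x - 1)*(x + 4)*(x - 1)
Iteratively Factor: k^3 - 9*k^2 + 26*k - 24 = (k - 3)*(k^2 - 6*k + 8) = (k - 4)*(k - 3)*(k - 2)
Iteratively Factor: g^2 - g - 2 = (g - 2)*(g + 1)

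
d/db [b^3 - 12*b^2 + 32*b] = 3*b^2 - 24*b + 32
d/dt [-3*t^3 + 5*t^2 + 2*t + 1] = -9*t^2 + 10*t + 2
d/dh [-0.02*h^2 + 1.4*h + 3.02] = 1.4 - 0.04*h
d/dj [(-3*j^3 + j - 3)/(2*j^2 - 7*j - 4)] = (-6*j^4 + 42*j^3 + 34*j^2 + 12*j - 25)/(4*j^4 - 28*j^3 + 33*j^2 + 56*j + 16)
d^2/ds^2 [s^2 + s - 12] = 2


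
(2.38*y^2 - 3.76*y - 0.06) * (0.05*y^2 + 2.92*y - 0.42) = 0.119*y^4 + 6.7616*y^3 - 11.9818*y^2 + 1.404*y + 0.0252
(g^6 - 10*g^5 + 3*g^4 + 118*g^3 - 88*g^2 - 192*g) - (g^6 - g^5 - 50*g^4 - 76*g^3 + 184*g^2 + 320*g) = -9*g^5 + 53*g^4 + 194*g^3 - 272*g^2 - 512*g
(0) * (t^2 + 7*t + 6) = 0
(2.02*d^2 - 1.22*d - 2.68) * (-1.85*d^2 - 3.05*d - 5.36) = -3.737*d^4 - 3.904*d^3 - 2.1482*d^2 + 14.7132*d + 14.3648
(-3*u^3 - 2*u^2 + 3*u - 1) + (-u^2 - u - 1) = -3*u^3 - 3*u^2 + 2*u - 2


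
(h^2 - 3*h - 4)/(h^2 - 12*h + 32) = (h + 1)/(h - 8)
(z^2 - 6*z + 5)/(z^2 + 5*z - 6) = (z - 5)/(z + 6)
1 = 1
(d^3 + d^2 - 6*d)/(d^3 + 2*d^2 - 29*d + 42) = d*(d + 3)/(d^2 + 4*d - 21)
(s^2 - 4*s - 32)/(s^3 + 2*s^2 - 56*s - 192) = 1/(s + 6)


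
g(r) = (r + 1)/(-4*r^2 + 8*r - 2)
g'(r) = (r + 1)*(8*r - 8)/(-4*r^2 + 8*r - 2)^2 + 1/(-4*r^2 + 8*r - 2) = (2*r^2 + 4*r - 5)/(2*(4*r^4 - 16*r^3 + 20*r^2 - 8*r + 1))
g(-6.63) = 0.02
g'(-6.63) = 0.00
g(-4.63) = 0.03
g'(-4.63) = 0.00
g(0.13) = -1.10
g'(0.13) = -8.42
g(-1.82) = 0.03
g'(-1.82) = -0.01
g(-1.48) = 0.02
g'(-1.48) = -0.03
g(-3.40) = 0.03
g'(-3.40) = 0.00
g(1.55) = 3.23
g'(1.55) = 19.24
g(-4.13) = 0.03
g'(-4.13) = 0.00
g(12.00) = -0.03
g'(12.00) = 0.00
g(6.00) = -0.07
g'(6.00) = 0.02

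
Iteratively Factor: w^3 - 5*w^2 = (w)*(w^2 - 5*w) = w^2*(w - 5)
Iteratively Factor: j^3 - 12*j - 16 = (j - 4)*(j^2 + 4*j + 4) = (j - 4)*(j + 2)*(j + 2)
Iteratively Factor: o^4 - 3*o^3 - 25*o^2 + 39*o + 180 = (o + 3)*(o^3 - 6*o^2 - 7*o + 60) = (o - 4)*(o + 3)*(o^2 - 2*o - 15) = (o - 5)*(o - 4)*(o + 3)*(o + 3)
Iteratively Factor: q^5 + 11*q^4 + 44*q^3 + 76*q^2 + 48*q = (q + 2)*(q^4 + 9*q^3 + 26*q^2 + 24*q) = q*(q + 2)*(q^3 + 9*q^2 + 26*q + 24) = q*(q + 2)^2*(q^2 + 7*q + 12) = q*(q + 2)^2*(q + 3)*(q + 4)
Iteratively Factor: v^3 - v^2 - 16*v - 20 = (v + 2)*(v^2 - 3*v - 10) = (v - 5)*(v + 2)*(v + 2)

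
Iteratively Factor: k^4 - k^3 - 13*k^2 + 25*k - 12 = (k - 3)*(k^3 + 2*k^2 - 7*k + 4) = (k - 3)*(k - 1)*(k^2 + 3*k - 4) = (k - 3)*(k - 1)*(k + 4)*(k - 1)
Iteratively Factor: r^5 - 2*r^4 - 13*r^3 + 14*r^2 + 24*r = (r + 3)*(r^4 - 5*r^3 + 2*r^2 + 8*r) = (r - 2)*(r + 3)*(r^3 - 3*r^2 - 4*r) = (r - 2)*(r + 1)*(r + 3)*(r^2 - 4*r) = (r - 4)*(r - 2)*(r + 1)*(r + 3)*(r)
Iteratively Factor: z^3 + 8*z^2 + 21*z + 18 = (z + 3)*(z^2 + 5*z + 6) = (z + 3)^2*(z + 2)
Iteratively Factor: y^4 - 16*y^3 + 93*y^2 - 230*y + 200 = (y - 2)*(y^3 - 14*y^2 + 65*y - 100) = (y - 5)*(y - 2)*(y^2 - 9*y + 20) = (y - 5)*(y - 4)*(y - 2)*(y - 5)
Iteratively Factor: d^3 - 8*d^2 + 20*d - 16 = (d - 4)*(d^2 - 4*d + 4) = (d - 4)*(d - 2)*(d - 2)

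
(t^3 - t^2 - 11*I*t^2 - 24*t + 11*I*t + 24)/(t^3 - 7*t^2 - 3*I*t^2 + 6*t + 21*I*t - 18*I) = (t - 8*I)/(t - 6)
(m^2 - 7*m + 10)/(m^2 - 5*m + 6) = (m - 5)/(m - 3)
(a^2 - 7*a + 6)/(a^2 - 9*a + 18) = (a - 1)/(a - 3)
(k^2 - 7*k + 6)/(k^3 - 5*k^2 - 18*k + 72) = (k - 1)/(k^2 + k - 12)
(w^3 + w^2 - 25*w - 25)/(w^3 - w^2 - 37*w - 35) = (w - 5)/(w - 7)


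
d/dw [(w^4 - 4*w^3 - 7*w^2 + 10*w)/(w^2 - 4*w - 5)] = 2*(w^3 + 2*w^2 + w - 1)/(w^2 + 2*w + 1)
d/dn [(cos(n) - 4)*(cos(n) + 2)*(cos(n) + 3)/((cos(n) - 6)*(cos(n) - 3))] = (-cos(n)^4 + 18*cos(n)^3 - 59*cos(n)^2 - 84*cos(n) + 468)*sin(n)/((cos(n) - 6)^2*(cos(n) - 3)^2)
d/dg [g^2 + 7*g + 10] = 2*g + 7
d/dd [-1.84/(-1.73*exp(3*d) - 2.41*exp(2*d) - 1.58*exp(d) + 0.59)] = (-9.5496*exp(2*d) - 8.8688*exp(d) - 2.9072)*exp(d)/(1.73*exp(3*d) + 2.41*exp(2*d) + 1.58*exp(d) - 0.59)^2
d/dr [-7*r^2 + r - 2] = 1 - 14*r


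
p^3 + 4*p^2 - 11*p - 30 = (p - 3)*(p + 2)*(p + 5)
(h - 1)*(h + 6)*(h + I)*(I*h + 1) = I*h^4 + 5*I*h^3 - 5*I*h^2 + 5*I*h - 6*I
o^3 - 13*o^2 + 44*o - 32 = (o - 8)*(o - 4)*(o - 1)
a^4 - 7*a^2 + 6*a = a*(a - 2)*(a - 1)*(a + 3)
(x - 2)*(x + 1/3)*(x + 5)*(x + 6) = x^4 + 28*x^3/3 + 11*x^2 - 172*x/3 - 20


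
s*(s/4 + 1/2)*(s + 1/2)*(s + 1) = s^4/4 + 7*s^3/8 + 7*s^2/8 + s/4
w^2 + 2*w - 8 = (w - 2)*(w + 4)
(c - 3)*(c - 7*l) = c^2 - 7*c*l - 3*c + 21*l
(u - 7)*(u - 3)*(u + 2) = u^3 - 8*u^2 + u + 42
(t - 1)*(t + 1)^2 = t^3 + t^2 - t - 1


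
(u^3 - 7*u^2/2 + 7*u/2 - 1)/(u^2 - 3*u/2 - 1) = (2*u^2 - 3*u + 1)/(2*u + 1)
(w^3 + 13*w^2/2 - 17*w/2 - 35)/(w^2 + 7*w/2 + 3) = (2*w^2 + 9*w - 35)/(2*w + 3)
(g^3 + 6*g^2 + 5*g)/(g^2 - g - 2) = g*(g + 5)/(g - 2)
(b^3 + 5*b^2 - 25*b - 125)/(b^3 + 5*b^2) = 1 - 25/b^2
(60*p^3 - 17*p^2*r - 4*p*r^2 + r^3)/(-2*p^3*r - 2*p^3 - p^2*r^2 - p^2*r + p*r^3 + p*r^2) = (-60*p^3 + 17*p^2*r + 4*p*r^2 - r^3)/(p*(2*p^2*r + 2*p^2 + p*r^2 + p*r - r^3 - r^2))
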